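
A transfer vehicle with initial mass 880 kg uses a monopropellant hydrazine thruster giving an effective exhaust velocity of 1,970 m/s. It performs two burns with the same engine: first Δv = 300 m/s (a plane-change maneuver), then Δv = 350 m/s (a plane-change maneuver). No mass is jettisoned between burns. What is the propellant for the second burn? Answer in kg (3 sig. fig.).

propellant for the second burn ≈ 123 kg

After the first burn: m = 880 × exp(−300/1970.0) = 880 × 0.85874 = 755.691 kg.
After the second burn: m = 755.691 × exp(−350/1970.0) = 755.691 × 0.83722 = 632.68 kg.
Second-burn propellant = 755.691 − 632.68 = 123.011 kg.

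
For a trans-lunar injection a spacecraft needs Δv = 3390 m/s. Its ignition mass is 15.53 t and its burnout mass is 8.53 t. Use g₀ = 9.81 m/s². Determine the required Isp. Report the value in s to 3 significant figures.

ln(m₀/m_f) = ln(15530/8530) = ln(1.821) = 0.5992.
v_e = Δv / ln(m₀/m_f) = 3390 / 0.5992 = 5657.7 m/s.
Isp = v_e / g₀ = 5657.7 / 9.81 = 576.7 s.

Isp ≈ 577 s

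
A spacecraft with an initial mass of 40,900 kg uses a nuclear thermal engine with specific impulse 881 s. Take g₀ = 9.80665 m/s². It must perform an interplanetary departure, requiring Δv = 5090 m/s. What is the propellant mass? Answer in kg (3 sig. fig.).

v_e = Isp · g₀ = 881 × 9.80665 = 8639.7 m/s.
m₀/m_f = exp(Δv / v_e) = exp(5090 / 8639.7) = exp(0.5891) = 1.8024.
m_f = 40,900 / 1.8024 = 22,692 kg, so propellant = m₀ − m_f = 40,900 − 22,692 = 18,208 kg.

propellant mass ≈ 18200 kg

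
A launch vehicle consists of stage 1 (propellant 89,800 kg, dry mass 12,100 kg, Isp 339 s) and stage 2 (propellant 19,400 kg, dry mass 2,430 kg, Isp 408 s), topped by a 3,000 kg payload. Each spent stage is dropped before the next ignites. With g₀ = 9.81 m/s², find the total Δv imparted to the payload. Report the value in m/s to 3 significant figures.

Δv ≈ 10200 m/s

Ignition mass of stage 1 = 89,800+12,100 + 19,400+2,430 + 3,000 = 126,730 kg.
Stage 1: m₀ = 126,730 kg, m_f = 126,730 − 89,800 = 36,930 kg; Δv = 339×9.81×ln(3.432) = 3325.6×1.2330 ≈ 4101 m/s.
Stage 2: m₀ = 24,830 kg, m_f = 24,830 − 19,400 = 5,430 kg; Δv = 408×9.81×ln(4.573) = 4002.5×1.5201 ≈ 6084 m/s.
Total Δv = 4101 + 6084 = 10185 m/s.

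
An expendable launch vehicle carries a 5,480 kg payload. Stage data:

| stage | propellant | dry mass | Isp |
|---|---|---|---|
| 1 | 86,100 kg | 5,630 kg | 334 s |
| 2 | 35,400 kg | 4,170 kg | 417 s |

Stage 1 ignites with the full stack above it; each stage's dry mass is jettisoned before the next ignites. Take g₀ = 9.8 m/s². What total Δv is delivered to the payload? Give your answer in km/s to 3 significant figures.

Ignition mass of stage 1 = 86,100+5,630 + 35,400+4,170 + 5,480 = 136,780 kg.
Stage 1: m₀ = 136,780 kg, m_f = 136,780 − 86,100 = 50,680 kg; Δv = 334×9.8×ln(2.699) = 3273.2×0.9928 ≈ 3250 m/s.
Stage 2: m₀ = 45,050 kg, m_f = 45,050 − 35,400 = 9,650 kg; Δv = 417×9.8×ln(4.668) = 4086.6×1.5408 ≈ 6297 m/s.
Total Δv = 3250 + 6297 = 9547 m/s.

Δv ≈ 9.55 km/s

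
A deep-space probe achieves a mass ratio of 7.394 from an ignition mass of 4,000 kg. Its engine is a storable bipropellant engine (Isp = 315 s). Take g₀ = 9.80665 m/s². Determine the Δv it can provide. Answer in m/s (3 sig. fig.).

Δv ≈ 6180 m/s

v_e = Isp · g₀ = 315 × 9.80665 = 3089.1 m/s.
Using Δv = v_e ln(m₀/m_f): Δv = v_e · ln(7.394) = 3089.1 × 2.0007 ≈ 6180.3 m/s.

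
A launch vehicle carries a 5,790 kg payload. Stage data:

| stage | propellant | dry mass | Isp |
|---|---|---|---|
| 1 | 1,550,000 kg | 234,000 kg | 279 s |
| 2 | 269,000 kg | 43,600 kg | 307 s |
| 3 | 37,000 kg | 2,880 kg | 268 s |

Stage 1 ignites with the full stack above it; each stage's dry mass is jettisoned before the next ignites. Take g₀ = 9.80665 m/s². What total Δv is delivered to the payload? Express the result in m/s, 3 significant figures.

Ignition mass of stage 1 = 1,550,000+234,000 + 269,000+43,600 + 37,000+2,880 + 5,790 = 2,142,270 kg.
Stage 1: m₀ = 2,142,270 kg, m_f = 2,142,270 − 1,550,000 = 592,270 kg; Δv = 279×9.80665×ln(3.617) = 2736.1×1.2857 ≈ 3518 m/s.
Stage 2: m₀ = 358,270 kg, m_f = 358,270 − 269,000 = 89,270 kg; Δv = 307×9.80665×ln(4.013) = 3010.6×1.3896 ≈ 4184 m/s.
Stage 3: m₀ = 45,670 kg, m_f = 45,670 − 37,000 = 8,670 kg; Δv = 268×9.80665×ln(5.268) = 2628.2×1.6616 ≈ 4367 m/s.
Total Δv = 3518 + 4184 + 4367 = 12069 m/s.

Δv ≈ 12100 m/s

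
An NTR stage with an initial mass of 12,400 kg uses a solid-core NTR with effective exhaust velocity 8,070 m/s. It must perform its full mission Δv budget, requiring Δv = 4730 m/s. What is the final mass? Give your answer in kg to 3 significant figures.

final mass ≈ 6900 kg

Using Δv = v_e ln(m₀/m_f): m₀/m_f = exp(Δv / v_e) = exp(4730 / 8070.0) = exp(0.5861) = 1.7970.
m_f = m₀ / 1.7970 = 12,400 / 1.7970 = 6,900.39 kg.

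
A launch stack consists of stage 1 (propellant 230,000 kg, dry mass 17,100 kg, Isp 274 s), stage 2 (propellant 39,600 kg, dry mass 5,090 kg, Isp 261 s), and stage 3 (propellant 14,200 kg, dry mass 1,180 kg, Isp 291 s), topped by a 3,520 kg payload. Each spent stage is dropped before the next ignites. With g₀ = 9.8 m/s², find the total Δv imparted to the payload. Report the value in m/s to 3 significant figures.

Δv ≈ 10100 m/s

Ignition mass of stage 1 = 230,000+17,100 + 39,600+5,090 + 14,200+1,180 + 3,520 = 310,690 kg.
Stage 1: m₀ = 310,690 kg, m_f = 310,690 − 230,000 = 80,690 kg; Δv = 274×9.8×ln(3.85) = 2685.2×1.3482 ≈ 3620 m/s.
Stage 2: m₀ = 63,590 kg, m_f = 63,590 − 39,600 = 23,990 kg; Δv = 261×9.8×ln(2.651) = 2557.8×0.9748 ≈ 2493 m/s.
Stage 3: m₀ = 18,900 kg, m_f = 18,900 − 14,200 = 4,700 kg; Δv = 291×9.8×ln(4.021) = 2851.8×1.3916 ≈ 3969 m/s.
Total Δv = 3620 + 2493 + 3969 = 10082 m/s.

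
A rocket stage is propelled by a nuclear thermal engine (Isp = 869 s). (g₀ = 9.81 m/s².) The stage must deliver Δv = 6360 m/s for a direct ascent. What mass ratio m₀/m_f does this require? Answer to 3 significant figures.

v_e = Isp · g₀ = 869 × 9.81 = 8524.9 m/s.
From the ideal rocket equation, m₀/m_f = exp(Δv / v_e) = exp(6360 / 8524.9) = exp(0.7461) = 2.1087.

mass ratio ≈ 2.11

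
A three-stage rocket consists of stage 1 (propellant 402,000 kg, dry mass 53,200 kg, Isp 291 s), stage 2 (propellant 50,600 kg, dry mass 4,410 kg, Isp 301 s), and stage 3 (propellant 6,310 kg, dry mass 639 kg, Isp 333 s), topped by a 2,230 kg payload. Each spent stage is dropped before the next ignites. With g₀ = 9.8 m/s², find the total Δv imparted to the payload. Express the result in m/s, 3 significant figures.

Ignition mass of stage 1 = 402,000+53,200 + 50,600+4,410 + 6,310+639 + 2,230 = 519,389 kg.
Stage 1: m₀ = 519,389 kg, m_f = 519,389 − 402,000 = 117,389 kg; Δv = 291×9.8×ln(4.425) = 2851.8×1.4872 ≈ 4241 m/s.
Stage 2: m₀ = 64,189 kg, m_f = 64,189 − 50,600 = 13,589 kg; Δv = 301×9.8×ln(4.724) = 2949.8×1.5526 ≈ 4580 m/s.
Stage 3: m₀ = 9,179 kg, m_f = 9,179 − 6,310 = 2,869 kg; Δv = 333×9.8×ln(3.199) = 3263.4×1.1630 ≈ 3795 m/s.
Total Δv = 4241 + 4580 + 3795 = 12616 m/s.

Δv ≈ 12600 m/s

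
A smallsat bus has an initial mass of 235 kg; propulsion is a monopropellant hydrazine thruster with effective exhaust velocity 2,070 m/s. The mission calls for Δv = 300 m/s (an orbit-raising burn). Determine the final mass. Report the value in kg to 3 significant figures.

final mass ≈ 203 kg

Rocket equation: m₀/m_f = exp(Δv / v_e) = exp(300 / 2070.0) = exp(0.1449) = 1.1560.
m_f = m₀ / 1.1560 = 235 / 1.1560 = 203.287 kg.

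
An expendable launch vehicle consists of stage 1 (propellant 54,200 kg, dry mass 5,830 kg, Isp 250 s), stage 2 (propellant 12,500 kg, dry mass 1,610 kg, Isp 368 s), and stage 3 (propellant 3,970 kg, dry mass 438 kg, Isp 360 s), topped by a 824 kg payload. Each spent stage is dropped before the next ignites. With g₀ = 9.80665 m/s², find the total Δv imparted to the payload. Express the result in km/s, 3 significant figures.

Δv ≈ 11.6 km/s

Ignition mass of stage 1 = 54,200+5,830 + 12,500+1,610 + 3,970+438 + 824 = 79,372 kg.
Stage 1: m₀ = 79,372 kg, m_f = 79,372 − 54,200 = 25,172 kg; Δv = 250×9.80665×ln(3.153) = 2451.7×1.1484 ≈ 2816 m/s.
Stage 2: m₀ = 19,342 kg, m_f = 19,342 − 12,500 = 6,842 kg; Δv = 368×9.80665×ln(2.827) = 3608.8×1.0392 ≈ 3750 m/s.
Stage 3: m₀ = 5,232 kg, m_f = 5,232 − 3,970 = 1,262 kg; Δv = 360×9.80665×ln(4.146) = 3530.4×1.4221 ≈ 5021 m/s.
Total Δv = 2816 + 3750 + 5021 = 11587 m/s.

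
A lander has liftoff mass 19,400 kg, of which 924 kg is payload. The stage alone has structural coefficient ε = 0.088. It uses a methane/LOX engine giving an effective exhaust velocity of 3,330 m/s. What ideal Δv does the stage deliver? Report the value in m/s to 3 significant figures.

Δv ≈ 6760 m/s

Stage wet mass = m₀ − payload = 19,400 − 924 = 18,476 kg.
Stage dry mass = ε × stage wet mass = 0.088 × 18,476 = 1,625.89 kg.
Burnout mass m_f = stage dry + payload = 1,625.89 + 924 = 2,549.89 kg.
Using Δv = v_e ln(m₀/m_f): Δv = v_e · ln(19,400/2,549.89) = 3330.0 × ln(7.608) = 3330.0 × 2.0292 ≈ 6757 m/s.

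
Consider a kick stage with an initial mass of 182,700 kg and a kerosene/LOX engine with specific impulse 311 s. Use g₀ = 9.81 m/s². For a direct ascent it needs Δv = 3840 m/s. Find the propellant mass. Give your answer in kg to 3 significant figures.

propellant mass ≈ 131000 kg

v_e = Isp · g₀ = 311 × 9.81 = 3050.9 m/s.
Rocket equation: m₀/m_f = exp(Δv / v_e) = exp(3840 / 3050.9) = exp(1.2586) = 3.5206.
m_f = 182,700 / 3.5206 = 51,894.6 kg, so propellant = m₀ − m_f = 182,700 − 51,894.6 = 130,805.4 kg.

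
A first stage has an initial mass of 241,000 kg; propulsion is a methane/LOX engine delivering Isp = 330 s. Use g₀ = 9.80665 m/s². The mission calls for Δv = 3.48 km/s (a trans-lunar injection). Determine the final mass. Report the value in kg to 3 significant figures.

v_e = Isp · g₀ = 330 × 9.80665 = 3236.2 m/s.
m₀/m_f = exp(Δv / v_e) = exp(3480 / 3236.2) = exp(1.0753) = 2.9310.
m_f = m₀ / 2.9310 = 241,000 / 2.9310 = 82,224.5 kg.

final mass ≈ 82200 kg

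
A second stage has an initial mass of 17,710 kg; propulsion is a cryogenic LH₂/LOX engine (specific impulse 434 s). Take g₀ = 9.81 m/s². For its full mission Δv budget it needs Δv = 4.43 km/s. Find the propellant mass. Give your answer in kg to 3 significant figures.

v_e = Isp · g₀ = 434 × 9.81 = 4257.5 m/s.
By the Tsiolkovsky rocket equation, m₀/m_f = exp(Δv / v_e) = exp(4430 / 4257.5) = exp(1.0405) = 2.8307.
m_f = 17,710 / 2.8307 = 6,256.4 kg, so propellant = m₀ − m_f = 17,710 − 6,256.4 = 11,453.6 kg.

propellant mass ≈ 11500 kg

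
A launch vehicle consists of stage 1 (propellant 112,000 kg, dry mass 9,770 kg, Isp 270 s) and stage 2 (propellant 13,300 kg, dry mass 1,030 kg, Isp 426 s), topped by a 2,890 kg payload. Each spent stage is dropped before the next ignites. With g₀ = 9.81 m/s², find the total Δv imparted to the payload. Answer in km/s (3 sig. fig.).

Ignition mass of stage 1 = 112,000+9,770 + 13,300+1,030 + 2,890 = 138,990 kg.
Stage 1: m₀ = 138,990 kg, m_f = 138,990 − 112,000 = 26,990 kg; Δv = 270×9.81×ln(5.15) = 2648.7×1.6389 ≈ 4341 m/s.
Stage 2: m₀ = 17,220 kg, m_f = 17,220 − 13,300 = 3,920 kg; Δv = 426×9.81×ln(4.393) = 4179.1×1.4800 ≈ 6185 m/s.
Total Δv = 4341 + 6185 = 10526 m/s.

Δv ≈ 10.5 km/s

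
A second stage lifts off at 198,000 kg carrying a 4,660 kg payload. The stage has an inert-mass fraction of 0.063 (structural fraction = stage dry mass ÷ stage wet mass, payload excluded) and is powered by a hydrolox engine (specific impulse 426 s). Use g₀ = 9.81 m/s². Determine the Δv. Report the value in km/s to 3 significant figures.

Δv ≈ 10.3 km/s

Stage wet mass = m₀ − payload = 198,000 − 4,660 = 193,340 kg.
Stage dry mass = ε × stage wet mass = 0.063 × 193,340 = 12,180.4 kg.
Burnout mass m_f = stage dry + payload = 12,180.4 + 4,660 = 16,840.4 kg.
v_e = Isp · g₀ = 426 × 9.81 = 4179.1 m/s.
From the ideal rocket equation, Δv = v_e · ln(198,000/16,840.4) = 4179.1 × ln(11.76) = 4179.1 × 2.4645 ≈ 10299 m/s.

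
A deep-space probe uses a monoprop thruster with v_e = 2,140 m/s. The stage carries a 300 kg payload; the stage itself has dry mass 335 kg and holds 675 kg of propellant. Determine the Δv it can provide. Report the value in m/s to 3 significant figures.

Δv ≈ 1550 m/s

m₀ = payload + dry + propellant = 300 + 335 + 675 = 1,310 kg.
m_f = payload + dry = 300 + 335 = 635 kg.
Rocket equation: Δv = v_e · ln(m₀/m_f) = 2140.0 × ln(2.063) = 2140.0 × 0.7242 ≈ 1549.7 m/s.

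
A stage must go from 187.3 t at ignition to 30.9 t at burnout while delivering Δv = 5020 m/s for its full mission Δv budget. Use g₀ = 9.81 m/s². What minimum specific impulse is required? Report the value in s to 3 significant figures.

Isp ≈ 284 s

ln(m₀/m_f) = ln(187300/30900) = ln(6.061) = 1.8020.
By the Tsiolkovsky rocket equation, v_e = Δv / ln(m₀/m_f) = 5020 / 1.8020 = 2785.9 m/s.
Isp = v_e / g₀ = 2785.9 / 9.81 = 284.0 s.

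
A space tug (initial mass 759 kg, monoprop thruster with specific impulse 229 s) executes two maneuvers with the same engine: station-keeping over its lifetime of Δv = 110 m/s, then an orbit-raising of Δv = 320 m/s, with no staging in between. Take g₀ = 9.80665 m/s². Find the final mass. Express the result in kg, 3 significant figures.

final mass ≈ 627 kg

v_e = Isp · g₀ = 229 × 9.80665 = 2245.7 m/s.
After the first burn: m = 759 × exp(−110/2245.7) = 759 × 0.95220 = 722.72 kg.
After the second burn: m = 722.72 × exp(−320/2245.7) = 722.72 × 0.86719 = 626.736 kg.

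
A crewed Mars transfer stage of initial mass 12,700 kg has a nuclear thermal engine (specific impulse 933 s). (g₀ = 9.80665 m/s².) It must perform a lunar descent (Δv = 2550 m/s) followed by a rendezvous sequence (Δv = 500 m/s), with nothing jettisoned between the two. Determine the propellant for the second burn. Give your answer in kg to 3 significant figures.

propellant for the second burn ≈ 511 kg

v_e = Isp · g₀ = 933 × 9.80665 = 9149.6 m/s.
After the first burn: m = 12700 × exp(−2550/9149.6) = 12700 × 0.75677 = 9,610.98 kg.
After the second burn: m = 9,610.98 × exp(−500/9149.6) = 9,610.98 × 0.94682 = 9,099.87 kg.
Second-burn propellant = 9,610.98 − 9,099.87 = 511.11 kg.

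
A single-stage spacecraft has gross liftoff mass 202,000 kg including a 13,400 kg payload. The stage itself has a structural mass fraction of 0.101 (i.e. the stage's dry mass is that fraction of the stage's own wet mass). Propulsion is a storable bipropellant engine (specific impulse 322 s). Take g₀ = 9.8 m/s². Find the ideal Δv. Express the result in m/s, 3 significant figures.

Δv ≈ 5770 m/s

Stage wet mass = m₀ − payload = 202,000 − 13,400 = 188,600 kg.
Stage dry mass = ε × stage wet mass = 0.101 × 188,600 = 19,048.6 kg.
Burnout mass m_f = stage dry + payload = 19,048.6 + 13,400 = 32,448.6 kg.
v_e = Isp · g₀ = 322 × 9.8 = 3155.6 m/s.
Δv = v_e · ln(202,000/32,448.6) = 3155.6 × ln(6.225) = 3155.6 × 1.8286 ≈ 5770 m/s.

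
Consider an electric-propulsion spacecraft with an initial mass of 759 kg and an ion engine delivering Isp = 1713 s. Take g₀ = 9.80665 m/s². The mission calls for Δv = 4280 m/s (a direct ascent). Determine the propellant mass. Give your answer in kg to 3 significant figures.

v_e = Isp · g₀ = 1713 × 9.80665 = 16798.8 m/s.
m₀/m_f = exp(Δv / v_e) = exp(4280 / 16798.8) = exp(0.2548) = 1.2902.
m_f = 759 / 1.2902 = 588.281 kg, so propellant = m₀ − m_f = 759 − 588.281 = 170.719 kg.

propellant mass ≈ 171 kg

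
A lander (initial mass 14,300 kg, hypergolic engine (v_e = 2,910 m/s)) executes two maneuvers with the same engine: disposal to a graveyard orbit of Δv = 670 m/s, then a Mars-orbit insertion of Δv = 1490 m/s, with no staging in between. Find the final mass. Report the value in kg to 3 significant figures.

final mass ≈ 6810 kg

After the first burn: m = 14300 × exp(−670/2910.0) = 14300 × 0.79434 = 11,359.1 kg.
After the second burn: m = 11,359.1 × exp(−1490/2910.0) = 11,359.1 × 0.59928 = 6,807.28 kg.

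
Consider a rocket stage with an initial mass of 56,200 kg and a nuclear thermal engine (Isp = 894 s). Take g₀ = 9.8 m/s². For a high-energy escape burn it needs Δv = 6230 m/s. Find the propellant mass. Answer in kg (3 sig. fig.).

v_e = Isp · g₀ = 894 × 9.8 = 8761.2 m/s.
m₀/m_f = exp(Δv / v_e) = exp(6230 / 8761.2) = exp(0.7111) = 2.0362.
m_f = 56,200 / 2.0362 = 27,600.4 kg, so propellant = m₀ − m_f = 56,200 − 27,600.4 = 28,599.6 kg.

propellant mass ≈ 28600 kg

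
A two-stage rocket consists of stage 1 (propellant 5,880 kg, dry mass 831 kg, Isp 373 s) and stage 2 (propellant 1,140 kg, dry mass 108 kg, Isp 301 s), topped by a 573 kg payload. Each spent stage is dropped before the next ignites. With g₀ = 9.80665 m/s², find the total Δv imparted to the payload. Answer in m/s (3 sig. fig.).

Ignition mass of stage 1 = 5,880+831 + 1,140+108 + 573 = 8,532 kg.
Stage 1: m₀ = 8,532 kg, m_f = 8,532 − 5,880 = 2,652 kg; Δv = 373×9.80665×ln(3.217) = 3657.9×1.1685 ≈ 4274 m/s.
Stage 2: m₀ = 1,821 kg, m_f = 1,821 − 1,140 = 681 kg; Δv = 301×9.80665×ln(2.674) = 2951.8×0.9836 ≈ 2903 m/s.
Total Δv = 4274 + 2903 = 7177 m/s.

Δv ≈ 7180 m/s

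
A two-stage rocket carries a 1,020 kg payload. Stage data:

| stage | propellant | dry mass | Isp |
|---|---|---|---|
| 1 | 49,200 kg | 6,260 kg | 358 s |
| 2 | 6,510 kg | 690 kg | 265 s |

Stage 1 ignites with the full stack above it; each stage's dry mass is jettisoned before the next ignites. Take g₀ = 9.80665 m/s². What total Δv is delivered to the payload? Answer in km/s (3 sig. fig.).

Ignition mass of stage 1 = 49,200+6,260 + 6,510+690 + 1,020 = 63,680 kg.
Stage 1: m₀ = 63,680 kg, m_f = 63,680 − 49,200 = 14,480 kg; Δv = 358×9.80665×ln(4.398) = 3510.8×1.4811 ≈ 5200 m/s.
Stage 2: m₀ = 8,220 kg, m_f = 8,220 − 6,510 = 1,710 kg; Δv = 265×9.80665×ln(4.807) = 2598.8×1.5701 ≈ 4080 m/s.
Total Δv = 5200 + 4080 = 9280 m/s.

Δv ≈ 9.28 km/s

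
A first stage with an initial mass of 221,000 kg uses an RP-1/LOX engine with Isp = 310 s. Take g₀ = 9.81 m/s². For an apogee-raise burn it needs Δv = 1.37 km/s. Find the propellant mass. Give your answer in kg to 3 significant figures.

propellant mass ≈ 80200 kg

v_e = Isp · g₀ = 310 × 9.81 = 3041.1 m/s.
m₀/m_f = exp(Δv / v_e) = exp(1370 / 3041.1) = exp(0.4505) = 1.5691.
m_f = 221,000 / 1.5691 = 140,845 kg, so propellant = m₀ − m_f = 221,000 − 140,845 = 80,155 kg.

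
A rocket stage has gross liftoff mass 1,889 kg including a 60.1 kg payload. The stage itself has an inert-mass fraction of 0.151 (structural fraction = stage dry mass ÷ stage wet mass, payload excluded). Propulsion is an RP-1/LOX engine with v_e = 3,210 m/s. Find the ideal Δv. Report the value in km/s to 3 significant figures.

Δv ≈ 5.54 km/s

Stage wet mass = m₀ − payload = 1,889 − 60.1 = 1,828.9 kg.
Stage dry mass = ε × stage wet mass = 0.151 × 1,828.9 = 276.164 kg.
Burnout mass m_f = stage dry + payload = 276.164 + 60.1 = 336.264 kg.
Δv = v_e · ln(1,889/336.264) = 3210.0 × ln(5.618) = 3210.0 × 1.7259 ≈ 5540 m/s.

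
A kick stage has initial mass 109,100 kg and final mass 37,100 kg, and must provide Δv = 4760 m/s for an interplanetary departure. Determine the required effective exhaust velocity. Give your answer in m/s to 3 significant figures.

v_e ≈ 4410 m/s

ln(m₀/m_f) = ln(109100/37100) = ln(2.941) = 1.0786.
Rocket equation: v_e = Δv / ln(m₀/m_f) = 4760 / 1.0786 = 4412.9 m/s.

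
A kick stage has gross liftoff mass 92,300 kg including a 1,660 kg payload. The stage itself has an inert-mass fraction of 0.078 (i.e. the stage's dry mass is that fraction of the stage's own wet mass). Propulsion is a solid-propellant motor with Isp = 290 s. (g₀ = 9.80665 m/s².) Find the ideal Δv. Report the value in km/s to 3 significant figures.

Stage wet mass = m₀ − payload = 92,300 − 1,660 = 90,640 kg.
Stage dry mass = ε × stage wet mass = 0.078 × 90,640 = 7,069.92 kg.
Burnout mass m_f = stage dry + payload = 7,069.92 + 1,660 = 8,729.92 kg.
v_e = Isp · g₀ = 290 × 9.80665 = 2843.9 m/s.
From the ideal rocket equation, Δv = v_e · ln(92,300/8,729.92) = 2843.9 × ln(10.57) = 2843.9 × 2.3583 ≈ 6707 m/s.

Δv ≈ 6.71 km/s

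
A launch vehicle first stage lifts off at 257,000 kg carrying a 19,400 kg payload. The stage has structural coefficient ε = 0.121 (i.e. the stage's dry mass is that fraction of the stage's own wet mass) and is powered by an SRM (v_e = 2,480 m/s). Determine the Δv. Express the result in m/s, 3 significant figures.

Stage wet mass = m₀ − payload = 257,000 − 19,400 = 237,600 kg.
Stage dry mass = ε × stage wet mass = 0.121 × 237,600 = 28,749.6 kg.
Burnout mass m_f = stage dry + payload = 28,749.6 + 19,400 = 48,149.6 kg.
Using Δv = v_e ln(m₀/m_f): Δv = v_e · ln(257,000/48,149.6) = 2480.0 × ln(5.338) = 2480.0 × 1.6748 ≈ 4153 m/s.

Δv ≈ 4150 m/s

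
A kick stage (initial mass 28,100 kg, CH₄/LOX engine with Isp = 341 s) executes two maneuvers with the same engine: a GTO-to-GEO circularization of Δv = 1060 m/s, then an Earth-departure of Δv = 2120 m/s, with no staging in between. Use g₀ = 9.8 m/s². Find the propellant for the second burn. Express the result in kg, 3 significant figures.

propellant for the second burn ≈ 9610 kg

v_e = Isp · g₀ = 341 × 9.8 = 3341.8 m/s.
After the first burn: m = 28100 × exp(−1060/3341.8) = 28100 × 0.72819 = 20,462.1 kg.
After the second burn: m = 20,462.1 × exp(−2120/3341.8) = 20,462.1 × 0.53026 = 10,850.2 kg.
Second-burn propellant = 20,462.1 − 10,850.2 = 9,611.9 kg.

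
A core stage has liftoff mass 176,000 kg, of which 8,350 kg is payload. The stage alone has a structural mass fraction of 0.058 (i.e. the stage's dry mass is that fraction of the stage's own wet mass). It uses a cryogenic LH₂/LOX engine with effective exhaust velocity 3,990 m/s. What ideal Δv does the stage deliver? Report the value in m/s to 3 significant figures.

Δv ≈ 9080 m/s

Stage wet mass = m₀ − payload = 176,000 − 8,350 = 167,650 kg.
Stage dry mass = ε × stage wet mass = 0.058 × 167,650 = 9,723.7 kg.
Burnout mass m_f = stage dry + payload = 9,723.7 + 8,350 = 18,073.7 kg.
From the ideal rocket equation, Δv = v_e · ln(176,000/18,073.7) = 3990.0 × ln(9.738) = 3990.0 × 2.2760 ≈ 9081 m/s.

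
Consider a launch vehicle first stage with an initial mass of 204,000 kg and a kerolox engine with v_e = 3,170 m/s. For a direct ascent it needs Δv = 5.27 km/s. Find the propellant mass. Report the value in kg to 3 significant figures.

propellant mass ≈ 165000 kg

Rocket equation: m₀/m_f = exp(Δv / v_e) = exp(5270 / 3170.0) = exp(1.6625) = 5.2723.
m_f = 204,000 / 5.2723 = 38,692.8 kg, so propellant = m₀ − m_f = 204,000 − 38,692.8 = 165,307.2 kg.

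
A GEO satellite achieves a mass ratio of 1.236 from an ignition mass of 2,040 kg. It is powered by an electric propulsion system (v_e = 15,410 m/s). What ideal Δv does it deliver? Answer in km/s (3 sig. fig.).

From the ideal rocket equation, Δv = v_e · ln(1.236) = 15410.0 × 0.2119 ≈ 3265.1 m/s.

Δv ≈ 3.27 km/s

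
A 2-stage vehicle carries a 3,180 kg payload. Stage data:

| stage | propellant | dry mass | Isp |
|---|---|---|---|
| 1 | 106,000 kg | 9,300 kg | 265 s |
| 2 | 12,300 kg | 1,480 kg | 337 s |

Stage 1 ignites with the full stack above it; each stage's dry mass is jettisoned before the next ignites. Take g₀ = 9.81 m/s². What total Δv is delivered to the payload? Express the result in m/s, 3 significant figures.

Δv ≈ 8470 m/s

Ignition mass of stage 1 = 106,000+9,300 + 12,300+1,480 + 3,180 = 132,260 kg.
Stage 1: m₀ = 132,260 kg, m_f = 132,260 − 106,000 = 26,260 kg; Δv = 265×9.81×ln(5.037) = 2599.7×1.6167 ≈ 4203 m/s.
Stage 2: m₀ = 16,960 kg, m_f = 16,960 − 12,300 = 4,660 kg; Δv = 337×9.81×ln(3.639) = 3306.0×1.2918 ≈ 4271 m/s.
Total Δv = 4203 + 4271 = 8474 m/s.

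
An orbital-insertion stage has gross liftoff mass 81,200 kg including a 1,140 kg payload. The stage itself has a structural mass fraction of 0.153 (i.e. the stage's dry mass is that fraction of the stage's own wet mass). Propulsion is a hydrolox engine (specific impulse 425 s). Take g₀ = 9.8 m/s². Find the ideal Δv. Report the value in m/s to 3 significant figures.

Stage wet mass = m₀ − payload = 81,200 − 1,140 = 80,060 kg.
Stage dry mass = ε × stage wet mass = 0.153 × 80,060 = 12,249.2 kg.
Burnout mass m_f = stage dry + payload = 12,249.2 + 1,140 = 13,389.2 kg.
v_e = Isp · g₀ = 425 × 9.8 = 4165.0 m/s.
Using Δv = v_e ln(m₀/m_f): Δv = v_e · ln(81,200/13,389.2) = 4165.0 × ln(6.065) = 4165.0 × 1.8025 ≈ 7507 m/s.

Δv ≈ 7510 m/s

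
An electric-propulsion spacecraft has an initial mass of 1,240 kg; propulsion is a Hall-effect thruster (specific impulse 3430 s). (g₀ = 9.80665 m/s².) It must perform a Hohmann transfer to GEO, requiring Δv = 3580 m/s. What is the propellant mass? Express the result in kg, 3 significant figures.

v_e = Isp · g₀ = 3430 × 9.80665 = 33636.8 m/s.
By the Tsiolkovsky rocket equation, m₀/m_f = exp(Δv / v_e) = exp(3580 / 33636.8) = exp(0.1064) = 1.1123.
m_f = 1,240 / 1.1123 = 1,114.81 kg, so propellant = m₀ − m_f = 1,240 − 1,114.81 = 125.19 kg.

propellant mass ≈ 125 kg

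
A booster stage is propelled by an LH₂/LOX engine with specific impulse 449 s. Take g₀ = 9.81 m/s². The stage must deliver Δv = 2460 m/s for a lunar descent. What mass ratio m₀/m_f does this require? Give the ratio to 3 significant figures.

mass ratio ≈ 1.75

v_e = Isp · g₀ = 449 × 9.81 = 4404.7 m/s.
From the ideal rocket equation, m₀/m_f = exp(Δv / v_e) = exp(2460 / 4404.7) = exp(0.5585) = 1.7480.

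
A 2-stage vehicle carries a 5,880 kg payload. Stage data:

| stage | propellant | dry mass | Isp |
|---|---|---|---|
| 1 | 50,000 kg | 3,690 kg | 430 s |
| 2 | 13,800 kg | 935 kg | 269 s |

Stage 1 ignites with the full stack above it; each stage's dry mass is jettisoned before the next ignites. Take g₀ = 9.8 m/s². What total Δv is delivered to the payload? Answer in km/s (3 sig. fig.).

Δv ≈ 7.63 km/s

Ignition mass of stage 1 = 50,000+3,690 + 13,800+935 + 5,880 = 74,305 kg.
Stage 1: m₀ = 74,305 kg, m_f = 74,305 − 50,000 = 24,305 kg; Δv = 430×9.8×ln(3.057) = 4214.0×1.1175 ≈ 4709 m/s.
Stage 2: m₀ = 20,615 kg, m_f = 20,615 − 13,800 = 6,815 kg; Δv = 269×9.8×ln(3.025) = 2636.2×1.1069 ≈ 2918 m/s.
Total Δv = 4709 + 2918 = 7627 m/s.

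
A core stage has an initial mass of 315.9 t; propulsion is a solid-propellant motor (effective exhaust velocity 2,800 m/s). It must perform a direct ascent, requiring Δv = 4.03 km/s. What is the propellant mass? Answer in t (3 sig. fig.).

Rocket equation: m₀/m_f = exp(Δv / v_e) = exp(4030 / 2800.0) = exp(1.4393) = 4.2177.
m_f = 315.9 / 4.2177 = 74.8986 t, so propellant = m₀ − m_f = 315.9 − 74.8986 = 241.0014 t.

propellant mass ≈ 241 t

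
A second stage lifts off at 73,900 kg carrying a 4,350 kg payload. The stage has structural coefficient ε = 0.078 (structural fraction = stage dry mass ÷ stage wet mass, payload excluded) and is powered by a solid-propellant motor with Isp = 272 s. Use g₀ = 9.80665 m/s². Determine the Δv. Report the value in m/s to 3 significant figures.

Δv ≈ 5400 m/s

Stage wet mass = m₀ − payload = 73,900 − 4,350 = 69,550 kg.
Stage dry mass = ε × stage wet mass = 0.078 × 69,550 = 5,424.9 kg.
Burnout mass m_f = stage dry + payload = 5,424.9 + 4,350 = 9,774.9 kg.
v_e = Isp · g₀ = 272 × 9.80665 = 2667.4 m/s.
Δv = v_e · ln(73,900/9,774.9) = 2667.4 × ln(7.56) = 2667.4 × 2.0229 ≈ 5396 m/s.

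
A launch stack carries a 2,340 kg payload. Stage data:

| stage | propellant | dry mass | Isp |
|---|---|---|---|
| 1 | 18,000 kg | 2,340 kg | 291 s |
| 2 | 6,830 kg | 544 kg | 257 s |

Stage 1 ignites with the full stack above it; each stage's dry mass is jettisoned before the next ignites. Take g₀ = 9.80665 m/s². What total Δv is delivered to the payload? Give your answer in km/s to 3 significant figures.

Δv ≈ 5.67 km/s

Ignition mass of stage 1 = 18,000+2,340 + 6,830+544 + 2,340 = 30,054 kg.
Stage 1: m₀ = 30,054 kg, m_f = 30,054 − 18,000 = 12,054 kg; Δv = 291×9.80665×ln(2.493) = 2853.7×0.9136 ≈ 2607 m/s.
Stage 2: m₀ = 9,714 kg, m_f = 9,714 − 6,830 = 2,884 kg; Δv = 257×9.80665×ln(3.368) = 2520.3×1.2144 ≈ 3061 m/s.
Total Δv = 2607 + 3061 = 5668 m/s.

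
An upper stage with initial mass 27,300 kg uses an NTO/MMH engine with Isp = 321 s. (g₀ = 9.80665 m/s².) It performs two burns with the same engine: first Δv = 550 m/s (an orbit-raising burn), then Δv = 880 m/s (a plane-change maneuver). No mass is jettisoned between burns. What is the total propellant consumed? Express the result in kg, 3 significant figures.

total propellant consumed ≈ 9970 kg

v_e = Isp · g₀ = 321 × 9.80665 = 3147.9 m/s.
After the first burn: m = 27300 × exp(−550/3147.9) = 27300 × 0.83969 = 22,923.5 kg.
After the second burn: m = 22,923.5 × exp(−880/3147.9) = 22,923.5 × 0.75613 = 17,333.1 kg.
Total propellant = m₀ − m_final = 27300 − 17,333.1 = 9,966.9 kg.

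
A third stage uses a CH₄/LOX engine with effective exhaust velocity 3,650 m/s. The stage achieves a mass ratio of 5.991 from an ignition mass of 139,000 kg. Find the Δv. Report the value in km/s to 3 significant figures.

Δv ≈ 6.53 km/s

Δv = v_e · ln(5.991) = 3650.0 × 1.7903 ≈ 6534.4 m/s.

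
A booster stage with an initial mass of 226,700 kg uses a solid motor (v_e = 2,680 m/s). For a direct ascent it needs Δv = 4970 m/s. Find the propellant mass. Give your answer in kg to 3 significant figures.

m₀/m_f = exp(Δv / v_e) = exp(4970 / 2680.0) = exp(1.8545) = 6.3884.
m_f = 226,700 / 6.3884 = 35,486.2 kg, so propellant = m₀ − m_f = 226,700 − 35,486.2 = 191,213.8 kg.

propellant mass ≈ 191000 kg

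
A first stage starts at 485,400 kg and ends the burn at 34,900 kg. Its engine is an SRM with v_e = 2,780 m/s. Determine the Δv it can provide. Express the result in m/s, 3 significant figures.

Δv ≈ 7320 m/s

From the ideal rocket equation, Δv = v_e · ln(m₀/m_f) = 2780.0 × ln(13.91) = 2780.0 × 2.6325 ≈ 7318.3 m/s.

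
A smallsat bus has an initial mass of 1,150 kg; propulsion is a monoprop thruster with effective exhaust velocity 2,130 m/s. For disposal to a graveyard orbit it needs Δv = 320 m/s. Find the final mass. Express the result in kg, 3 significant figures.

final mass ≈ 990 kg

m₀/m_f = exp(Δv / v_e) = exp(320 / 2130.0) = exp(0.1502) = 1.1621.
m_f = m₀ / 1.1621 = 1,150 / 1.1621 = 989.588 kg.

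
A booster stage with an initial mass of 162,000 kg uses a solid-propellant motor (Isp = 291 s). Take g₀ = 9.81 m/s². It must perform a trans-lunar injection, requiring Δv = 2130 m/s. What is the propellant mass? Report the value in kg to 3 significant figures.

v_e = Isp · g₀ = 291 × 9.81 = 2854.7 m/s.
m₀/m_f = exp(Δv / v_e) = exp(2130 / 2854.7) = exp(0.7461) = 2.1088.
m_f = 162,000 / 2.1088 = 76,820.9 kg, so propellant = m₀ − m_f = 162,000 − 76,820.9 = 85,179.1 kg.

propellant mass ≈ 85200 kg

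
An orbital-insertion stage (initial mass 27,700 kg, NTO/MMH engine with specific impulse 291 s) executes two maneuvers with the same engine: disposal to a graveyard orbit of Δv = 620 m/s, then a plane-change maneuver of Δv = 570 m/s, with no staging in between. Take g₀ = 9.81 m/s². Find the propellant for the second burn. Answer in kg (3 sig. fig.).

v_e = Isp · g₀ = 291 × 9.81 = 2854.7 m/s.
After the first burn: m = 27700 × exp(−620/2854.7) = 27700 × 0.80478 = 22,292.4 kg.
After the second burn: m = 22,292.4 × exp(−570/2854.7) = 22,292.4 × 0.81900 = 18,257.5 kg.
Second-burn propellant = 22,292.4 − 18,257.5 = 4,034.9 kg.

propellant for the second burn ≈ 4030 kg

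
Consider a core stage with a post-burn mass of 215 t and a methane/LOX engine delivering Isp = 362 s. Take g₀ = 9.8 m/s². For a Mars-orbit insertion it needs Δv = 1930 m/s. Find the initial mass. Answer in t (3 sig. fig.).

v_e = Isp · g₀ = 362 × 9.8 = 3547.6 m/s.
Rocket equation: m₀/m_f = exp(Δv / v_e) = exp(1930 / 3547.6) = exp(0.5440) = 1.7229.
m₀ = m_f × 1.7229 = 215 × 1.7229 = 370.424 t.

initial mass ≈ 370 t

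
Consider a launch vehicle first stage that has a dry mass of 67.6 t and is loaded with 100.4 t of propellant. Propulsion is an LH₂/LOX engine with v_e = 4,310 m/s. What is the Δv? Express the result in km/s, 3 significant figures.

Δv ≈ 3.92 km/s

m₀ = m_dry + m_prop = 67.6 + 100.4 = 168 t.
Using Δv = v_e ln(m₀/m_f): Δv = v_e · ln(m₀/m_f) = 4310.0 × ln(2.485) = 4310.0 × 0.9104 ≈ 3923.6 m/s.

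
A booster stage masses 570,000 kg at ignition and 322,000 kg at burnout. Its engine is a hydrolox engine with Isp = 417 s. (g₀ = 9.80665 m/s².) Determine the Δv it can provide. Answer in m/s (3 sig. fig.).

Δv ≈ 2340 m/s

v_e = Isp · g₀ = 417 × 9.80665 = 4089.4 m/s.
Δv = v_e · ln(m₀/m_f) = 4089.4 × ln(1.77) = 4089.4 × 0.5711 ≈ 2335.4 m/s.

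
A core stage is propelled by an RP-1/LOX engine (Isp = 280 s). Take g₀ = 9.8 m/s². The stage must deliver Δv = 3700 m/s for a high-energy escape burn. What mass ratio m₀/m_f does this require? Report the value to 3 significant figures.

mass ratio ≈ 3.85

v_e = Isp · g₀ = 280 × 9.8 = 2744.0 m/s.
By the Tsiolkovsky rocket equation, m₀/m_f = exp(Δv / v_e) = exp(3700 / 2744.0) = exp(1.3484) = 3.8512.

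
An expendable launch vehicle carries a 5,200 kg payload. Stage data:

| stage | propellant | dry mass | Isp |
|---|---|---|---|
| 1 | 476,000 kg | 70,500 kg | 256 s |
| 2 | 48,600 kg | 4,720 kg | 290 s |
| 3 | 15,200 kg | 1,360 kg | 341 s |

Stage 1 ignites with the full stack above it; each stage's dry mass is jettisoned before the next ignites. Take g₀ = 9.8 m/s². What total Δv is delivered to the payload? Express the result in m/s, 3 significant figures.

Ignition mass of stage 1 = 476,000+70,500 + 48,600+4,720 + 15,200+1,360 + 5,200 = 621,580 kg.
Stage 1: m₀ = 621,580 kg, m_f = 621,580 − 476,000 = 145,580 kg; Δv = 256×9.8×ln(4.27) = 2508.8×1.4515 ≈ 3642 m/s.
Stage 2: m₀ = 75,080 kg, m_f = 75,080 − 48,600 = 26,480 kg; Δv = 290×9.8×ln(2.835) = 2842.0×1.0422 ≈ 2962 m/s.
Stage 3: m₀ = 21,760 kg, m_f = 21,760 − 15,200 = 6,560 kg; Δv = 341×9.8×ln(3.317) = 3341.8×1.1991 ≈ 4007 m/s.
Total Δv = 3642 + 2962 + 4007 = 10611 m/s.

Δv ≈ 10600 m/s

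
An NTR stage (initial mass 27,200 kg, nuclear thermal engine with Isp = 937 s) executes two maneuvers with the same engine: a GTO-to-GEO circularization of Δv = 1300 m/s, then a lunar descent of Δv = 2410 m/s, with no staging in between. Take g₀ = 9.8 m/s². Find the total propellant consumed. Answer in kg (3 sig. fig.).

v_e = Isp · g₀ = 937 × 9.8 = 9182.6 m/s.
After the first burn: m = 27200 × exp(−1300/9182.6) = 27200 × 0.86799 = 23,609.3 kg.
After the second burn: m = 23,609.3 × exp(−2410/9182.6) = 23,609.3 × 0.76916 = 18,159.3 kg.
Total propellant = m₀ − m_final = 27200 − 18,159.3 = 9,040.7 kg.

total propellant consumed ≈ 9040 kg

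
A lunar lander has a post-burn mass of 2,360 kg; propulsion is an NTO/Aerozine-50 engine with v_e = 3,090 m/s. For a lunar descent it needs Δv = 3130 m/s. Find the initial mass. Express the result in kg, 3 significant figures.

initial mass ≈ 6500 kg

m₀/m_f = exp(Δv / v_e) = exp(3130 / 3090.0) = exp(1.0129) = 2.7537.
m₀ = m_f × 2.7537 = 2,360 × 2.7537 = 6,498.73 kg.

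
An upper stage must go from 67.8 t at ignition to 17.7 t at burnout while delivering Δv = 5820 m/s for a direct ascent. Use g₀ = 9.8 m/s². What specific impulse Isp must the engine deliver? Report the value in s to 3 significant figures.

Isp ≈ 442 s

ln(m₀/m_f) = ln(67800/17700) = ln(3.831) = 1.3430.
From the ideal rocket equation, v_e = Δv / ln(m₀/m_f) = 5820 / 1.3430 = 4333.6 m/s.
Isp = v_e / g₀ = 4333.6 / 9.8 = 442.2 s.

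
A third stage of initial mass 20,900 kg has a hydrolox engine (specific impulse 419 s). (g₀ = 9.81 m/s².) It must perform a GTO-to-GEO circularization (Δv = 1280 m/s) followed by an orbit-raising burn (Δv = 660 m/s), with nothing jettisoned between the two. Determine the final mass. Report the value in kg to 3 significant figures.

final mass ≈ 13000 kg

v_e = Isp · g₀ = 419 × 9.81 = 4110.4 m/s.
After the first burn: m = 20900 × exp(−1280/4110.4) = 20900 × 0.73242 = 15,307.6 kg.
After the second burn: m = 15,307.6 × exp(−660/4110.4) = 15,307.6 × 0.85166 = 13,036.9 kg.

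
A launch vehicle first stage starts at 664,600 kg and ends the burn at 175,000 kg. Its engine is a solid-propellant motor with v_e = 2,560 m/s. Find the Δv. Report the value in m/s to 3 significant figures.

Δv ≈ 3420 m/s

Δv = v_e · ln(m₀/m_f) = 2560.0 × ln(3.798) = 2560.0 × 1.3344 ≈ 3416.1 m/s.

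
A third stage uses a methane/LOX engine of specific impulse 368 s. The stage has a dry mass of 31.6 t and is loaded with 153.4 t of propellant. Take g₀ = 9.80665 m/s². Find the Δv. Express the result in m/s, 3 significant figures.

v_e = Isp · g₀ = 368 × 9.80665 = 3608.8 m/s.
m₀ = m_dry + m_prop = 31.6 + 153.4 = 185 t.
Δv = v_e · ln(m₀/m_f) = 3608.8 × ln(5.854) = 3608.8 × 1.7672 ≈ 6377.6 m/s.

Δv ≈ 6380 m/s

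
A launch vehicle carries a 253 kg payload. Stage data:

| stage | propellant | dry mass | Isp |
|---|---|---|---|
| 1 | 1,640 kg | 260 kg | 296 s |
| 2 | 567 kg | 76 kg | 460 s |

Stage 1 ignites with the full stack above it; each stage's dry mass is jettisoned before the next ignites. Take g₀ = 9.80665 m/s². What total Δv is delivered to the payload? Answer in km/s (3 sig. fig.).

Ignition mass of stage 1 = 1,640+260 + 567+76 + 253 = 2,796 kg.
Stage 1: m₀ = 2,796 kg, m_f = 2,796 − 1,640 = 1,156 kg; Δv = 296×9.80665×ln(2.419) = 2902.8×0.8832 ≈ 2564 m/s.
Stage 2: m₀ = 896 kg, m_f = 896 − 567 = 329 kg; Δv = 460×9.80665×ln(2.723) = 4511.1×1.0019 ≈ 4520 m/s.
Total Δv = 2564 + 4520 = 7084 m/s.

Δv ≈ 7.08 km/s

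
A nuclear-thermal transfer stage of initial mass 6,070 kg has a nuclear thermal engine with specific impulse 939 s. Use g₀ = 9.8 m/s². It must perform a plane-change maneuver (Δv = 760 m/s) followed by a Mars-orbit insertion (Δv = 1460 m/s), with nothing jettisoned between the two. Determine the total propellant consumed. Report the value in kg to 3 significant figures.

total propellant consumed ≈ 1300 kg

v_e = Isp · g₀ = 939 × 9.8 = 9202.2 m/s.
After the first burn: m = 6070 × exp(−760/9202.2) = 6070 × 0.92073 = 5,588.83 kg.
After the second burn: m = 5,588.83 × exp(−1460/9202.2) = 5,588.83 × 0.85329 = 4,768.89 kg.
Total propellant = m₀ − m_final = 6070 − 4,768.89 = 1,301.11 kg.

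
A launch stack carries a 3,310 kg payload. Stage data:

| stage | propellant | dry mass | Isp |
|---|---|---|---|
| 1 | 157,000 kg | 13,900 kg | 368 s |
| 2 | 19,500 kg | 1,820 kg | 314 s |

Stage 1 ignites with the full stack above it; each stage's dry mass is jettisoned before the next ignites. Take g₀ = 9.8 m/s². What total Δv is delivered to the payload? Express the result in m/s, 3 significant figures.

Ignition mass of stage 1 = 157,000+13,900 + 19,500+1,820 + 3,310 = 195,530 kg.
Stage 1: m₀ = 195,530 kg, m_f = 195,530 − 157,000 = 38,530 kg; Δv = 368×9.8×ln(5.075) = 3606.4×1.6243 ≈ 5858 m/s.
Stage 2: m₀ = 24,630 kg, m_f = 24,630 − 19,500 = 5,130 kg; Δv = 314×9.8×ln(4.801) = 3077.2×1.5689 ≈ 4828 m/s.
Total Δv = 5858 + 4828 = 10686 m/s.

Δv ≈ 10700 m/s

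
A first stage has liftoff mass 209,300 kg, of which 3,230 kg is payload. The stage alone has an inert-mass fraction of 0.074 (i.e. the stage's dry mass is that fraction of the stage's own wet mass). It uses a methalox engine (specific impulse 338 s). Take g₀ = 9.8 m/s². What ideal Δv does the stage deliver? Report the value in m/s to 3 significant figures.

Stage wet mass = m₀ − payload = 209,300 − 3,230 = 206,070 kg.
Stage dry mass = ε × stage wet mass = 0.074 × 206,070 = 15,249.2 kg.
Burnout mass m_f = stage dry + payload = 15,249.2 + 3,230 = 18,479.2 kg.
v_e = Isp · g₀ = 338 × 9.8 = 3312.4 m/s.
Δv = v_e · ln(209,300/18,479.2) = 3312.4 × ln(11.33) = 3312.4 × 2.4271 ≈ 8040 m/s.

Δv ≈ 8040 m/s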